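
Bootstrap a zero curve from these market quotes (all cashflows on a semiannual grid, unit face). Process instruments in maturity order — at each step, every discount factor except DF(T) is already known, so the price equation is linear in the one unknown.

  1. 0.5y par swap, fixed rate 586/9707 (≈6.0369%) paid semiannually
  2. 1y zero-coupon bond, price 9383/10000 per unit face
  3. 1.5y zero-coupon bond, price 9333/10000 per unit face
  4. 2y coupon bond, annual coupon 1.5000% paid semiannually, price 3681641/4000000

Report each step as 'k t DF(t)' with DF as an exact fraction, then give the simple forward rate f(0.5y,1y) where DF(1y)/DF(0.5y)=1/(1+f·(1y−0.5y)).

step 1 [0.5y] swap r/2=293/9707: DF=(1 − 293/9707·(0))/(1+293/9707) = 9707/10000 ≈ 0.970700
step 2 [1y] zero: DF = P = 9383/10000 ≈ 0.938300
step 3 [1.5y] zero: DF = P = 9333/10000 ≈ 0.933300
step 4 [2y] bond c/2=3/400: DF=(3681641/4000000 − 3/400·(0.970700+0.938300+0.933300))/(1+3/400) = 2231/2500 ≈ 0.892400

1 1/2 9707/10000
2 1 9383/10000
3 3/2 9333/10000
4 2 2231/2500
f(0.5y,1y) = ((9707/10000)/(9383/10000) − 1)/(1/2) = 648/9383 ≈ 6.9061%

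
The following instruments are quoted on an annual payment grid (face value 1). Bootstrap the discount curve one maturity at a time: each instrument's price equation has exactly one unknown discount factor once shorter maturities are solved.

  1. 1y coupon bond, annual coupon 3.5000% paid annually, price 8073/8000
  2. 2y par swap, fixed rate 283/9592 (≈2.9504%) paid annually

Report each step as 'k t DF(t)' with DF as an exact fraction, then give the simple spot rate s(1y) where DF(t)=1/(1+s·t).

step 1 [1y] bond c/1=7/200: DF=(8073/8000 − 7/200·(0))/(1+7/200) = 39/40 ≈ 0.975000
step 2 [2y] swap r/1=283/9592: DF=(1 − 283/9592·(0.975000))/(1+283/9592) = 4717/5000 ≈ 0.943400

1 1 39/40
2 2 4717/5000
s(1y) = (1/(39/40) − 1)/(1) = 1/39 ≈ 2.5641%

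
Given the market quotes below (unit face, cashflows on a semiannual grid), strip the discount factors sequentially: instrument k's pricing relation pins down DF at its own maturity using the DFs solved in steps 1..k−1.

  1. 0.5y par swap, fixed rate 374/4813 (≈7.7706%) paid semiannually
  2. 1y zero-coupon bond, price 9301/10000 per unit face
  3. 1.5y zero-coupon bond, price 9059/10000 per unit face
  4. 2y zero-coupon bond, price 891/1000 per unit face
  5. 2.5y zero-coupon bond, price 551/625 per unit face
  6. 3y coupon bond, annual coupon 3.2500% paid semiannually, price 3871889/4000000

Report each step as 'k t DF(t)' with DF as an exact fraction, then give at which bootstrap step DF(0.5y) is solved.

step 1 [0.5y] swap r/2=187/4813: DF=(1 − 187/4813·(0))/(1+187/4813) = 4813/5000 ≈ 0.962600
step 2 [1y] zero: DF = P = 9301/10000 ≈ 0.930100
step 3 [1.5y] zero: DF = P = 9059/10000 ≈ 0.905900
step 4 [2y] zero: DF = P = 891/1000 ≈ 0.891000
step 5 [2.5y] zero: DF = P = 551/625 ≈ 0.881600
step 6 [3y] bond c/2=13/800: DF=(3871889/4000000 − 13/800·(0.962600+0.930100+0.905900+0.891000+0.881600))/(1+13/800) = 4397/5000 ≈ 0.879400

1 1/2 4813/5000
2 1 9301/10000
3 3/2 9059/10000
4 2 891/1000
5 5/2 551/625
6 3 4397/5000
DF(0.5y) is solved at step 1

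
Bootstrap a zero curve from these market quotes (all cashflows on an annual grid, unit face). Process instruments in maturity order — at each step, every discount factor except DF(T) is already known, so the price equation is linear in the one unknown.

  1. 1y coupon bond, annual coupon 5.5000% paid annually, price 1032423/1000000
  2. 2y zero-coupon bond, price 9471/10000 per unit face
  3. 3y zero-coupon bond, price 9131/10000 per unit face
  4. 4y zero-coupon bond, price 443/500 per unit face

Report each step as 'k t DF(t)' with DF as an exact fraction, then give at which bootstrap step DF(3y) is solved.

step 1 [1y] bond c/1=11/200: DF=(1032423/1000000 − 11/200·(0))/(1+11/200) = 4893/5000 ≈ 0.978600
step 2 [2y] zero: DF = P = 9471/10000 ≈ 0.947100
step 3 [3y] zero: DF = P = 9131/10000 ≈ 0.913100
step 4 [4y] zero: DF = P = 443/500 ≈ 0.886000

1 1 4893/5000
2 2 9471/10000
3 3 9131/10000
4 4 443/500
DF(3y) is solved at step 3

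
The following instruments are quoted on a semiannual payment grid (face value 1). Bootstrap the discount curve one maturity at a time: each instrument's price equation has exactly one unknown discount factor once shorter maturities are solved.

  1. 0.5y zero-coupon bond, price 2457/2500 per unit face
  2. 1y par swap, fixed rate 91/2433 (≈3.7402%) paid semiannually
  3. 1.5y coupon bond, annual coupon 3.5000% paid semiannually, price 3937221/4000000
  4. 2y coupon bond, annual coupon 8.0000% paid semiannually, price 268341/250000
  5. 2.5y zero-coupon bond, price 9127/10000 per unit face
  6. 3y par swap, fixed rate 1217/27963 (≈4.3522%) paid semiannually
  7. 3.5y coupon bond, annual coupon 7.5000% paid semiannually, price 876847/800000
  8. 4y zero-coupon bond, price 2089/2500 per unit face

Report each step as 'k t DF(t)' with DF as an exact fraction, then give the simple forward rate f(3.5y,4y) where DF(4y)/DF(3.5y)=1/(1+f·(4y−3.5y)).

step 1 [0.5y] zero: DF = P = 2457/2500 ≈ 0.982800
step 2 [1y] swap r/2=91/4866: DF=(1 − 91/4866·(0.982800))/(1+91/4866) = 2409/2500 ≈ 0.963600
step 3 [1.5y] bond c/2=7/400: DF=(3937221/4000000 − 7/400·(0.982800+0.963600))/(1+7/400) = 9339/10000 ≈ 0.933900
step 4 [2y] bond c/2=1/25: DF=(268341/250000 − 1/25·(0.982800+0.963600+0.933900))/(1+1/25) = 9213/10000 ≈ 0.921300
step 5 [2.5y] zero: DF = P = 9127/10000 ≈ 0.912700
step 6 [3y] swap r/2=1217/55926: DF=(1 − 1217/55926·(0.982800+0.963600+0.933900+0.921300+0.912700))/(1+1217/55926) = 8783/10000 ≈ 0.878300
step 7 [3.5y] bond c/2=3/80: DF=(876847/800000 − 3/80·(0.982800+0.963600+0.933900+0.921300+0.912700+0.878300))/(1+3/80) = 8543/10000 ≈ 0.854300
step 8 [4y] zero: DF = P = 2089/2500 ≈ 0.835600

1 1/2 2457/2500
2 1 2409/2500
3 3/2 9339/10000
4 2 9213/10000
5 5/2 9127/10000
6 3 8783/10000
7 7/2 8543/10000
8 4 2089/2500
f(3.5y,4y) = ((8543/10000)/(2089/2500) − 1)/(1/2) = 187/4178 ≈ 4.4758%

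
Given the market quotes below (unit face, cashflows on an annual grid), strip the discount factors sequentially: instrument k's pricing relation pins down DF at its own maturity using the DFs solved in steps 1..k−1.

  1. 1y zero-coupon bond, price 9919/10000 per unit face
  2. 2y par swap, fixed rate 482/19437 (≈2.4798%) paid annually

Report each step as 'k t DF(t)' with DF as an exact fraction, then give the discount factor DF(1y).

1 1 9919/10000
2 2 4759/5000
DF(1y) = 9919/10000 ≈ 0.991900

step 1 [1y] zero: DF = P = 9919/10000 ≈ 0.991900
step 2 [2y] swap r/1=482/19437: DF=(1 − 482/19437·(0.991900))/(1+482/19437) = 4759/5000 ≈ 0.951800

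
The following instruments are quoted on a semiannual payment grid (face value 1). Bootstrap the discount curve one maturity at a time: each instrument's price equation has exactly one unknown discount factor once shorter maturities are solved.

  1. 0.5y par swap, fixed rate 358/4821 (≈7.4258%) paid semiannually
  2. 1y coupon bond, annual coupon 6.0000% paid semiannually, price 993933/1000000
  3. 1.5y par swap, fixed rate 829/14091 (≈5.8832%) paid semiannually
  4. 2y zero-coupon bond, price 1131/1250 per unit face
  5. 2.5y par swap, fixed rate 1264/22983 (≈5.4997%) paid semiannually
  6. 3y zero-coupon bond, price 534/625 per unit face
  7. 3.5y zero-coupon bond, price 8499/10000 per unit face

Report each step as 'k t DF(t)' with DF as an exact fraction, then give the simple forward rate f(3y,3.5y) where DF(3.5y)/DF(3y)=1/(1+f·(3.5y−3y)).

1 1/2 4821/5000
2 1 9369/10000
3 3/2 9171/10000
4 2 1131/1250
5 5/2 546/625
6 3 534/625
7 7/2 8499/10000
f(3y,3.5y) = ((534/625)/(8499/10000) − 1)/(1/2) = 30/2833 ≈ 1.0589%

step 1 [0.5y] swap r/2=179/4821: DF=(1 − 179/4821·(0))/(1+179/4821) = 4821/5000 ≈ 0.964200
step 2 [1y] bond c/2=3/100: DF=(993933/1000000 − 3/100·(0.964200))/(1+3/100) = 9369/10000 ≈ 0.936900
step 3 [1.5y] swap r/2=829/28182: DF=(1 − 829/28182·(0.964200+0.936900))/(1+829/28182) = 9171/10000 ≈ 0.917100
step 4 [2y] zero: DF = P = 1131/1250 ≈ 0.904800
step 5 [2.5y] swap r/2=632/22983: DF=(1 − 632/22983·(0.964200+0.936900+0.917100+0.904800))/(1+632/22983) = 546/625 ≈ 0.873600
step 6 [3y] zero: DF = P = 534/625 ≈ 0.854400
step 7 [3.5y] zero: DF = P = 8499/10000 ≈ 0.849900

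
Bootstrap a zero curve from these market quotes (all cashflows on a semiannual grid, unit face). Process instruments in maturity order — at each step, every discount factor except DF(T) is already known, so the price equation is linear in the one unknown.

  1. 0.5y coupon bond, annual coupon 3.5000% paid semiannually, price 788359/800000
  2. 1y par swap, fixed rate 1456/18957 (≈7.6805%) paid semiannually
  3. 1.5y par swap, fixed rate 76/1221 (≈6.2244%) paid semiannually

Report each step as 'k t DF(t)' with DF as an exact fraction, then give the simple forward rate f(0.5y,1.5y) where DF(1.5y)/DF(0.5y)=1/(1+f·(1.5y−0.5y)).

step 1 [0.5y] bond c/2=7/400: DF=(788359/800000 − 7/400·(0))/(1+7/400) = 1937/2000 ≈ 0.968500
step 2 [1y] swap r/2=728/18957: DF=(1 − 728/18957·(0.968500))/(1+728/18957) = 1159/1250 ≈ 0.927200
step 3 [1.5y] swap r/2=38/1221: DF=(1 − 38/1221·(0.968500+0.927200))/(1+38/1221) = 4563/5000 ≈ 0.912600

1 1/2 1937/2000
2 1 1159/1250
3 3/2 4563/5000
f(0.5y,1.5y) = ((1937/2000)/(4563/5000) − 1)/(1) = 43/702 ≈ 6.1254%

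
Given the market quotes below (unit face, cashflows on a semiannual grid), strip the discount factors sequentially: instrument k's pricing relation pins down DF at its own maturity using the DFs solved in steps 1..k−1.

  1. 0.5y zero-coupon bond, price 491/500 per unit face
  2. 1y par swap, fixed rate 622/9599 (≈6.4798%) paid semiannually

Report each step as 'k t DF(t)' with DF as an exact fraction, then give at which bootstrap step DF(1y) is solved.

1 1/2 491/500
2 1 4689/5000
DF(1y) is solved at step 2

step 1 [0.5y] zero: DF = P = 491/500 ≈ 0.982000
step 2 [1y] swap r/2=311/9599: DF=(1 − 311/9599·(0.982000))/(1+311/9599) = 4689/5000 ≈ 0.937800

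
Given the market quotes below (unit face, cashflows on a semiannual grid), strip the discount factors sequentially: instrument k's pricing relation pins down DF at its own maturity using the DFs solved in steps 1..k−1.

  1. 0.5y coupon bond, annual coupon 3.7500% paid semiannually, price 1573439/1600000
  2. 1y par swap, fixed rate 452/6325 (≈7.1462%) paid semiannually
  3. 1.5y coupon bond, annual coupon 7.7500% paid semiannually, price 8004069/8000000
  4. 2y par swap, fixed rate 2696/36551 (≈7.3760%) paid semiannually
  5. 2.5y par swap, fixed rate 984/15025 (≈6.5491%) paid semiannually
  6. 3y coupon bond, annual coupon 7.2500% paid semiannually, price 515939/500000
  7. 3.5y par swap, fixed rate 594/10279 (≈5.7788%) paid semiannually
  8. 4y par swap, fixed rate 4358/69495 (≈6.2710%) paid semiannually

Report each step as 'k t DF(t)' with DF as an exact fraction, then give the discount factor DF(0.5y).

1 1/2 9653/10000
2 1 4661/5000
3 3/2 2231/2500
4 2 2163/2500
5 5/2 2131/2500
6 3 8381/10000
7 7/2 4109/5000
8 4 7821/10000
DF(0.5y) = 9653/10000 ≈ 0.965300

step 1 [0.5y] bond c/2=3/160: DF=(1573439/1600000 − 3/160·(0))/(1+3/160) = 9653/10000 ≈ 0.965300
step 2 [1y] swap r/2=226/6325: DF=(1 − 226/6325·(0.965300))/(1+226/6325) = 4661/5000 ≈ 0.932200
step 3 [1.5y] bond c/2=31/800: DF=(8004069/8000000 − 31/800·(0.965300+0.932200))/(1+31/800) = 2231/2500 ≈ 0.892400
step 4 [2y] swap r/2=1348/36551: DF=(1 − 1348/36551·(0.965300+0.932200+0.892400))/(1+1348/36551) = 2163/2500 ≈ 0.865200
step 5 [2.5y] swap r/2=492/15025: DF=(1 − 492/15025·(0.965300+0.932200+0.892400+0.865200))/(1+492/15025) = 2131/2500 ≈ 0.852400
step 6 [3y] bond c/2=29/800: DF=(515939/500000 − 29/800·(0.965300+0.932200+0.892400+0.865200+0.852400))/(1+29/800) = 8381/10000 ≈ 0.838100
step 7 [3.5y] swap r/2=297/10279: DF=(1 − 297/10279·(0.965300+0.932200+0.892400+0.865200+0.852400+0.838100))/(1+297/10279) = 4109/5000 ≈ 0.821800
step 8 [4y] swap r/2=2179/69495: DF=(1 − 2179/69495·(0.965300+0.932200+0.892400+0.865200+0.852400+0.838100+0.821800))/(1+2179/69495) = 7821/10000 ≈ 0.782100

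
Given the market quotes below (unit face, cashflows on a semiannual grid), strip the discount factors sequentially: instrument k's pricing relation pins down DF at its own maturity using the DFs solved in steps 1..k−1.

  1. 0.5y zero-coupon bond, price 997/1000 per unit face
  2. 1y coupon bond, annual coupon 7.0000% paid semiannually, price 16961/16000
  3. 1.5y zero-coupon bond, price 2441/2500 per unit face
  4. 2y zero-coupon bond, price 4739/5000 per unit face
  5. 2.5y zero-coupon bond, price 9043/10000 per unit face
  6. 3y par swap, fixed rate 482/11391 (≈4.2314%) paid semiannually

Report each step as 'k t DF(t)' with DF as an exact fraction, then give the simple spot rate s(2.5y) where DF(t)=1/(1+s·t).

1 1/2 997/1000
2 1 1981/2000
3 3/2 2441/2500
4 2 4739/5000
5 5/2 9043/10000
6 3 1759/2000
s(2.5y) = (1/(9043/10000) − 1)/(5/2) = 1914/45215 ≈ 4.2331%

step 1 [0.5y] zero: DF = P = 997/1000 ≈ 0.997000
step 2 [1y] bond c/2=7/200: DF=(16961/16000 − 7/200·(0.997000))/(1+7/200) = 1981/2000 ≈ 0.990500
step 3 [1.5y] zero: DF = P = 2441/2500 ≈ 0.976400
step 4 [2y] zero: DF = P = 4739/5000 ≈ 0.947800
step 5 [2.5y] zero: DF = P = 9043/10000 ≈ 0.904300
step 6 [3y] swap r/2=241/11391: DF=(1 − 241/11391·(0.997000+0.990500+0.976400+0.947800+0.904300))/(1+241/11391) = 1759/2000 ≈ 0.879500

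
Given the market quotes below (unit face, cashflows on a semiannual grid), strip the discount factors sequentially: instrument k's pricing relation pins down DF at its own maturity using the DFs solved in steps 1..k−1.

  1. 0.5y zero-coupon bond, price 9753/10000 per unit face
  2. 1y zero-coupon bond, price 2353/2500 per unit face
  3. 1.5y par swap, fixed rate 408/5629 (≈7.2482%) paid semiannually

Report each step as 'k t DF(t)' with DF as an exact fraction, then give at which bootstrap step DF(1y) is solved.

1 1/2 9753/10000
2 1 2353/2500
3 3/2 449/500
DF(1y) is solved at step 2

step 1 [0.5y] zero: DF = P = 9753/10000 ≈ 0.975300
step 2 [1y] zero: DF = P = 2353/2500 ≈ 0.941200
step 3 [1.5y] swap r/2=204/5629: DF=(1 − 204/5629·(0.975300+0.941200))/(1+204/5629) = 449/500 ≈ 0.898000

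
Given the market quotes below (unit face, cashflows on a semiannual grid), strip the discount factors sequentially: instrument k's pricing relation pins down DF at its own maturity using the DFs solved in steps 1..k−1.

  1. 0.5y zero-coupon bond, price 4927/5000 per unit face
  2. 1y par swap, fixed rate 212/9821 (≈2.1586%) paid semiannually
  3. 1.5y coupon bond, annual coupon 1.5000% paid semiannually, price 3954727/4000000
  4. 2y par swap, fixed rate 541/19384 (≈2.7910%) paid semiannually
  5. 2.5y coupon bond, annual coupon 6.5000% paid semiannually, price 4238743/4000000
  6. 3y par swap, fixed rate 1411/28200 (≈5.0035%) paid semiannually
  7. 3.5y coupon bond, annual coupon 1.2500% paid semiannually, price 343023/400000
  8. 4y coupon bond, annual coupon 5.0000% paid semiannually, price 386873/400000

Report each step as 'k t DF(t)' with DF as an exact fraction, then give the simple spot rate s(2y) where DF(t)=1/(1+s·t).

step 1 [0.5y] zero: DF = P = 4927/5000 ≈ 0.985400
step 2 [1y] swap r/2=106/9821: DF=(1 − 106/9821·(0.985400))/(1+106/9821) = 2447/2500 ≈ 0.978800
step 3 [1.5y] bond c/2=3/400: DF=(3954727/4000000 − 3/400·(0.985400+0.978800))/(1+3/400) = 9667/10000 ≈ 0.966700
step 4 [2y] swap r/2=541/38768: DF=(1 − 541/38768·(0.985400+0.978800+0.966700))/(1+541/38768) = 9459/10000 ≈ 0.945900
step 5 [2.5y] bond c/2=13/400: DF=(4238743/4000000 − 13/400·(0.985400+0.978800+0.966700+0.945900))/(1+13/400) = 9043/10000 ≈ 0.904300
step 6 [3y] swap r/2=1411/56400: DF=(1 − 1411/56400·(0.985400+0.978800+0.966700+0.945900+0.904300))/(1+1411/56400) = 8589/10000 ≈ 0.858900
step 7 [3.5y] bond c/2=1/160: DF=(343023/400000 − 1/160·(0.985400+0.978800+0.966700+0.945900+0.904300+0.858900))/(1+1/160) = 2043/2500 ≈ 0.817200
step 8 [4y] bond c/2=1/40: DF=(386873/400000 − 1/40·(0.985400+0.978800+0.966700+0.945900+0.904300+0.858900+0.817200))/(1+1/40) = 7861/10000 ≈ 0.786100

1 1/2 4927/5000
2 1 2447/2500
3 3/2 9667/10000
4 2 9459/10000
5 5/2 9043/10000
6 3 8589/10000
7 7/2 2043/2500
8 4 7861/10000
s(2y) = (1/(9459/10000) − 1)/(2) = 541/18918 ≈ 2.8597%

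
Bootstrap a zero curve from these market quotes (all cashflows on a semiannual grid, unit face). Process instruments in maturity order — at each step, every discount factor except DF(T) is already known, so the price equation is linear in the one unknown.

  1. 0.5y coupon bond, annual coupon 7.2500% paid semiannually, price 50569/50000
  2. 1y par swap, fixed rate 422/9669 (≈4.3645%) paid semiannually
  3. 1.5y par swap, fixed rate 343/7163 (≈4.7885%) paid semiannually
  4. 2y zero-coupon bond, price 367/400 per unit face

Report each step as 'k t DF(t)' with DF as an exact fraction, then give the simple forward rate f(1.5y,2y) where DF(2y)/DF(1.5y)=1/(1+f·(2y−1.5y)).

step 1 [0.5y] bond c/2=29/800: DF=(50569/50000 − 29/800·(0))/(1+29/800) = 122/125 ≈ 0.976000
step 2 [1y] swap r/2=211/9669: DF=(1 − 211/9669·(0.976000))/(1+211/9669) = 4789/5000 ≈ 0.957800
step 3 [1.5y] swap r/2=343/14326: DF=(1 − 343/14326·(0.976000+0.957800))/(1+343/14326) = 4657/5000 ≈ 0.931400
step 4 [2y] zero: DF = P = 367/400 ≈ 0.917500

1 1/2 122/125
2 1 4789/5000
3 3/2 4657/5000
4 2 367/400
f(1.5y,2y) = ((4657/5000)/(367/400) − 1)/(1/2) = 278/9175 ≈ 3.0300%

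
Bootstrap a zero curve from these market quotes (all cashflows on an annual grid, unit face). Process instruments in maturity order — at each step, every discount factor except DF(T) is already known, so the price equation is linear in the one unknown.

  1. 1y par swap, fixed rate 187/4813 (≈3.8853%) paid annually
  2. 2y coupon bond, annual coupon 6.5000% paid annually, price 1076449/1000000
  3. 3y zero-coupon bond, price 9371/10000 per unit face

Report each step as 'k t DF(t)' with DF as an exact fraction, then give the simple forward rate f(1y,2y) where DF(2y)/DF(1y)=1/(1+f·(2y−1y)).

step 1 [1y] swap r/1=187/4813: DF=(1 − 187/4813·(0))/(1+187/4813) = 4813/5000 ≈ 0.962600
step 2 [2y] bond c/1=13/200: DF=(1076449/1000000 − 13/200·(0.962600))/(1+13/200) = 119/125 ≈ 0.952000
step 3 [3y] zero: DF = P = 9371/10000 ≈ 0.937100

1 1 4813/5000
2 2 119/125
3 3 9371/10000
f(1y,2y) = ((4813/5000)/(119/125) − 1)/(1) = 53/4760 ≈ 1.1134%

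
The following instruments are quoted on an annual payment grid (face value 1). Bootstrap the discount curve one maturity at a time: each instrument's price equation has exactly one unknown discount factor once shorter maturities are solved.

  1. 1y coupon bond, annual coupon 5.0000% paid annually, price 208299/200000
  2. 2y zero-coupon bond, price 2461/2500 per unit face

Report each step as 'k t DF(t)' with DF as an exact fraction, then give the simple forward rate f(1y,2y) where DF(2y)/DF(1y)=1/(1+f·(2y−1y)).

step 1 [1y] bond c/1=1/20: DF=(208299/200000 − 1/20·(0))/(1+1/20) = 9919/10000 ≈ 0.991900
step 2 [2y] zero: DF = P = 2461/2500 ≈ 0.984400

1 1 9919/10000
2 2 2461/2500
f(1y,2y) = ((9919/10000)/(2461/2500) − 1)/(1) = 75/9844 ≈ 0.7619%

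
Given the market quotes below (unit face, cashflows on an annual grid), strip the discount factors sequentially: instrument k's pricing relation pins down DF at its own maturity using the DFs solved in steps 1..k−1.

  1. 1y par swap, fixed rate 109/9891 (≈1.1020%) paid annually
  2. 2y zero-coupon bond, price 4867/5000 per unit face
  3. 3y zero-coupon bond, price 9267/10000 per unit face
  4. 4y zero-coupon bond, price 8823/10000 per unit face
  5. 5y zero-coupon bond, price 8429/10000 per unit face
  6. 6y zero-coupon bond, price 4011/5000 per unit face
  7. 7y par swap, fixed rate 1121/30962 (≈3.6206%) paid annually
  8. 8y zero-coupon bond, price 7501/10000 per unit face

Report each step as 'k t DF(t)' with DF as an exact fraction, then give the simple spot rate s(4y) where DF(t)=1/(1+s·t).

step 1 [1y] swap r/1=109/9891: DF=(1 − 109/9891·(0))/(1+109/9891) = 9891/10000 ≈ 0.989100
step 2 [2y] zero: DF = P = 4867/5000 ≈ 0.973400
step 3 [3y] zero: DF = P = 9267/10000 ≈ 0.926700
step 4 [4y] zero: DF = P = 8823/10000 ≈ 0.882300
step 5 [5y] zero: DF = P = 8429/10000 ≈ 0.842900
step 6 [6y] zero: DF = P = 4011/5000 ≈ 0.802200
step 7 [7y] swap r/1=1121/30962: DF=(1 − 1121/30962·(0.989100+0.973400+0.926700+0.882300+0.842900+0.802200))/(1+1121/30962) = 3879/5000 ≈ 0.775800
step 8 [8y] zero: DF = P = 7501/10000 ≈ 0.750100

1 1 9891/10000
2 2 4867/5000
3 3 9267/10000
4 4 8823/10000
5 5 8429/10000
6 6 4011/5000
7 7 3879/5000
8 8 7501/10000
s(4y) = (1/(8823/10000) − 1)/(4) = 1177/35292 ≈ 3.3350%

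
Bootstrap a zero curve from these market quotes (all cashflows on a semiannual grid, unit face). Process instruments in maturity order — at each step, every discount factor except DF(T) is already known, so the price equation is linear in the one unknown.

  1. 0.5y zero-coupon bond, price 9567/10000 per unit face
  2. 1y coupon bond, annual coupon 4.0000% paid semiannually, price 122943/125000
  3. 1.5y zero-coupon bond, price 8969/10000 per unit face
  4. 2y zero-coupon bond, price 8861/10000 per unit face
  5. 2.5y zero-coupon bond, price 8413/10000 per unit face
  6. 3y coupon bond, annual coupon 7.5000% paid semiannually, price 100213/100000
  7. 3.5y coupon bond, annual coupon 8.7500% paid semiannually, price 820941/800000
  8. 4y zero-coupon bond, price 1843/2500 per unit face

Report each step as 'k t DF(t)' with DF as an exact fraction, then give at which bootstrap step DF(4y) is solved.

step 1 [0.5y] zero: DF = P = 9567/10000 ≈ 0.956700
step 2 [1y] bond c/2=1/50: DF=(122943/125000 − 1/50·(0.956700))/(1+1/50) = 1891/2000 ≈ 0.945500
step 3 [1.5y] zero: DF = P = 8969/10000 ≈ 0.896900
step 4 [2y] zero: DF = P = 8861/10000 ≈ 0.886100
step 5 [2.5y] zero: DF = P = 8413/10000 ≈ 0.841300
step 6 [3y] bond c/2=3/80: DF=(100213/100000 − 3/80·(0.956700+0.945500+0.896900+0.886100+0.841300))/(1+3/80) = 8023/10000 ≈ 0.802300
step 7 [3.5y] bond c/2=7/160: DF=(820941/800000 − 7/160·(0.956700+0.945500+0.896900+0.886100+0.841300+0.802300))/(1+7/160) = 3799/5000 ≈ 0.759800
step 8 [4y] zero: DF = P = 1843/2500 ≈ 0.737200

1 1/2 9567/10000
2 1 1891/2000
3 3/2 8969/10000
4 2 8861/10000
5 5/2 8413/10000
6 3 8023/10000
7 7/2 3799/5000
8 4 1843/2500
DF(4y) is solved at step 8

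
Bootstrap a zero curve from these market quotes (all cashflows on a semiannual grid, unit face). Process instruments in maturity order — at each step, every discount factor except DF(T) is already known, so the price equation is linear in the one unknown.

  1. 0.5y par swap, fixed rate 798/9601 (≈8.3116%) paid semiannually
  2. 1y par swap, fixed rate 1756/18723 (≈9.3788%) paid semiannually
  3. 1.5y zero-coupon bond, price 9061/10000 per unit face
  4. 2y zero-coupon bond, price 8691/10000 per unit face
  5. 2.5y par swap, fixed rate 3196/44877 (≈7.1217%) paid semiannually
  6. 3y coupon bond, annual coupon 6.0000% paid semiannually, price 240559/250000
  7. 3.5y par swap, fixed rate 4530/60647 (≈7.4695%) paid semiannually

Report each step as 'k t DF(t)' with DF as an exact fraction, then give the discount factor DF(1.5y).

1 1/2 9601/10000
2 1 4561/5000
3 3/2 9061/10000
4 2 8691/10000
5 5/2 4201/5000
6 3 1607/2000
7 7/2 1547/2000
DF(1.5y) = 9061/10000 ≈ 0.906100

step 1 [0.5y] swap r/2=399/9601: DF=(1 − 399/9601·(0))/(1+399/9601) = 9601/10000 ≈ 0.960100
step 2 [1y] swap r/2=878/18723: DF=(1 − 878/18723·(0.960100))/(1+878/18723) = 4561/5000 ≈ 0.912200
step 3 [1.5y] zero: DF = P = 9061/10000 ≈ 0.906100
step 4 [2y] zero: DF = P = 8691/10000 ≈ 0.869100
step 5 [2.5y] swap r/2=1598/44877: DF=(1 − 1598/44877·(0.960100+0.912200+0.906100+0.869100))/(1+1598/44877) = 4201/5000 ≈ 0.840200
step 6 [3y] bond c/2=3/100: DF=(240559/250000 − 3/100·(0.960100+0.912200+0.906100+0.869100+0.840200))/(1+3/100) = 1607/2000 ≈ 0.803500
step 7 [3.5y] swap r/2=2265/60647: DF=(1 − 2265/60647·(0.960100+0.912200+0.906100+0.869100+0.840200+0.803500))/(1+2265/60647) = 1547/2000 ≈ 0.773500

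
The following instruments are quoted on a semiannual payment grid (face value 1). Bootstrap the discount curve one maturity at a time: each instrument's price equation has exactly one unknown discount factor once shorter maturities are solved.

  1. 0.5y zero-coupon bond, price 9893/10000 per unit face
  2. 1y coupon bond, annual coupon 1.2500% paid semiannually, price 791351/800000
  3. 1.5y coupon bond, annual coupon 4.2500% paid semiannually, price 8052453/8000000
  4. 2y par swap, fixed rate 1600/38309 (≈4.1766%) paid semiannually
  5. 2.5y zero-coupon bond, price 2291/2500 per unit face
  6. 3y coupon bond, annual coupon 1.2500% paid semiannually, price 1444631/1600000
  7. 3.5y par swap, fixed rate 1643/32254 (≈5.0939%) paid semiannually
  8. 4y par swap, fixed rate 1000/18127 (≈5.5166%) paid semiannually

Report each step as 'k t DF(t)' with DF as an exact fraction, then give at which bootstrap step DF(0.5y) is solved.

1 1/2 9893/10000
2 1 9769/10000
3 3/2 9447/10000
4 2 23/25
5 5/2 2291/2500
6 3 4339/5000
7 7/2 8357/10000
8 4 4/5
DF(0.5y) is solved at step 1

step 1 [0.5y] zero: DF = P = 9893/10000 ≈ 0.989300
step 2 [1y] bond c/2=1/160: DF=(791351/800000 − 1/160·(0.989300))/(1+1/160) = 9769/10000 ≈ 0.976900
step 3 [1.5y] bond c/2=17/800: DF=(8052453/8000000 − 17/800·(0.989300+0.976900))/(1+17/800) = 9447/10000 ≈ 0.944700
step 4 [2y] swap r/2=800/38309: DF=(1 − 800/38309·(0.989300+0.976900+0.944700))/(1+800/38309) = 23/25 ≈ 0.920000
step 5 [2.5y] zero: DF = P = 2291/2500 ≈ 0.916400
step 6 [3y] bond c/2=1/160: DF=(1444631/1600000 − 1/160·(0.989300+0.976900+0.944700+0.920000+0.916400))/(1+1/160) = 4339/5000 ≈ 0.867800
step 7 [3.5y] swap r/2=1643/64508: DF=(1 − 1643/64508·(0.989300+0.976900+0.944700+0.920000+0.916400+0.867800))/(1+1643/64508) = 8357/10000 ≈ 0.835700
step 8 [4y] swap r/2=500/18127: DF=(1 − 500/18127·(0.989300+0.976900+0.944700+0.920000+0.916400+0.867800+0.835700))/(1+500/18127) = 4/5 ≈ 0.800000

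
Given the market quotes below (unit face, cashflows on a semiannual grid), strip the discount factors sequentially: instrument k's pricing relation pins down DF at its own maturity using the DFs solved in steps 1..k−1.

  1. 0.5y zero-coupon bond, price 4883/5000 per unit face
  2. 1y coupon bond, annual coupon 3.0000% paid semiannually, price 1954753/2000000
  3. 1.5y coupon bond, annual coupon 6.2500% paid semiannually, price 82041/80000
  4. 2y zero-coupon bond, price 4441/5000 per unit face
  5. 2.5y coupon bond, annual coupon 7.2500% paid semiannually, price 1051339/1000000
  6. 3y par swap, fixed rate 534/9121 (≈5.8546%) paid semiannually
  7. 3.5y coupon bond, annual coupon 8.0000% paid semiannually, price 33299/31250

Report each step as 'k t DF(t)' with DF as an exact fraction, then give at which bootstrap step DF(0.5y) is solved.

1 1/2 4883/5000
2 1 1897/2000
3 3/2 9361/10000
4 2 4441/5000
5 5/2 4417/5000
6 3 4199/5000
7 7/2 8141/10000
DF(0.5y) is solved at step 1

step 1 [0.5y] zero: DF = P = 4883/5000 ≈ 0.976600
step 2 [1y] bond c/2=3/200: DF=(1954753/2000000 − 3/200·(0.976600))/(1+3/200) = 1897/2000 ≈ 0.948500
step 3 [1.5y] bond c/2=1/32: DF=(82041/80000 − 1/32·(0.976600+0.948500))/(1+1/32) = 9361/10000 ≈ 0.936100
step 4 [2y] zero: DF = P = 4441/5000 ≈ 0.888200
step 5 [2.5y] bond c/2=29/800: DF=(1051339/1000000 − 29/800·(0.976600+0.948500+0.936100+0.888200))/(1+29/800) = 4417/5000 ≈ 0.883400
step 6 [3y] swap r/2=267/9121: DF=(1 − 267/9121·(0.976600+0.948500+0.936100+0.888200+0.883400))/(1+267/9121) = 4199/5000 ≈ 0.839800
step 7 [3.5y] bond c/2=1/25: DF=(33299/31250 − 1/25·(0.976600+0.948500+0.936100+0.888200+0.883400+0.839800))/(1+1/25) = 8141/10000 ≈ 0.814100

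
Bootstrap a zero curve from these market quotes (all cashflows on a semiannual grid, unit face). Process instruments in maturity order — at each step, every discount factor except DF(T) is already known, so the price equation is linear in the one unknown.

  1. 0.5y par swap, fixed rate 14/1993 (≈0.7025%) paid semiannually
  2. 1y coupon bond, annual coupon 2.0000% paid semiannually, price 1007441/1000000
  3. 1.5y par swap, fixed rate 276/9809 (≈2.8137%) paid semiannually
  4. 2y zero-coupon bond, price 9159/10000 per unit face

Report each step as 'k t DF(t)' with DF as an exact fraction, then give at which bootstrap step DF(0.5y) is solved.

step 1 [0.5y] swap r/2=7/1993: DF=(1 − 7/1993·(0))/(1+7/1993) = 1993/2000 ≈ 0.996500
step 2 [1y] bond c/2=1/100: DF=(1007441/1000000 − 1/100·(0.996500))/(1+1/100) = 2469/2500 ≈ 0.987600
step 3 [1.5y] swap r/2=138/9809: DF=(1 − 138/9809·(0.996500+0.987600))/(1+138/9809) = 4793/5000 ≈ 0.958600
step 4 [2y] zero: DF = P = 9159/10000 ≈ 0.915900

1 1/2 1993/2000
2 1 2469/2500
3 3/2 4793/5000
4 2 9159/10000
DF(0.5y) is solved at step 1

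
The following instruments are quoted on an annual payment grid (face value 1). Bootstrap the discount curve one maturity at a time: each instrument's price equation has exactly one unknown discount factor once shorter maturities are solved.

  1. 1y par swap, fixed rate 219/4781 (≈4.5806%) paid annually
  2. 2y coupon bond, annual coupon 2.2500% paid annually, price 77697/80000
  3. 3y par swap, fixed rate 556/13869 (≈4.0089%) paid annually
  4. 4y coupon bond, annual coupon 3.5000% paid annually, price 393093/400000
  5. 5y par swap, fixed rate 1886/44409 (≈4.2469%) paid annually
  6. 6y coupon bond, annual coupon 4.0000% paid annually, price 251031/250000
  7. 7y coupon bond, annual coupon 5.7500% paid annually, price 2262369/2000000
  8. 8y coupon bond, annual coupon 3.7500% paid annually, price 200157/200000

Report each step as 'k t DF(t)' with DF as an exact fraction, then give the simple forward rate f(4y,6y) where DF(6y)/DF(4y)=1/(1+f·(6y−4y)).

step 1 [1y] swap r/1=219/4781: DF=(1 − 219/4781·(0))/(1+219/4781) = 4781/5000 ≈ 0.956200
step 2 [2y] bond c/1=9/400: DF=(77697/80000 − 9/400·(0.956200))/(1+9/400) = 1161/1250 ≈ 0.928800
step 3 [3y] swap r/1=556/13869: DF=(1 − 556/13869·(0.956200+0.928800))/(1+556/13869) = 1111/1250 ≈ 0.888800
step 4 [4y] bond c/1=7/200: DF=(393093/400000 − 7/200·(0.956200+0.928800+0.888800))/(1+7/200) = 8557/10000 ≈ 0.855700
step 5 [5y] swap r/1=1886/44409: DF=(1 − 1886/44409·(0.956200+0.928800+0.888800+0.855700))/(1+1886/44409) = 4057/5000 ≈ 0.811400
step 6 [6y] bond c/1=1/25: DF=(251031/250000 − 1/25·(0.956200+0.928800+0.888800+0.855700+0.811400))/(1+1/25) = 7947/10000 ≈ 0.794700
step 7 [7y] bond c/1=23/400: DF=(2262369/2000000 − 23/400·(0.956200+0.928800+0.888800+0.855700+0.811400+0.794700))/(1+23/400) = 157/200 ≈ 0.785000
step 8 [8y] bond c/1=3/80: DF=(200157/200000 − 3/80·(0.956200+0.928800+0.888800+0.855700+0.811400+0.794700+0.785000))/(1+3/80) = 747/1000 ≈ 0.747000

1 1 4781/5000
2 2 1161/1250
3 3 1111/1250
4 4 8557/10000
5 5 4057/5000
6 6 7947/10000
7 7 157/200
8 8 747/1000
f(4y,6y) = ((8557/10000)/(7947/10000) − 1)/(2) = 305/7947 ≈ 3.8379%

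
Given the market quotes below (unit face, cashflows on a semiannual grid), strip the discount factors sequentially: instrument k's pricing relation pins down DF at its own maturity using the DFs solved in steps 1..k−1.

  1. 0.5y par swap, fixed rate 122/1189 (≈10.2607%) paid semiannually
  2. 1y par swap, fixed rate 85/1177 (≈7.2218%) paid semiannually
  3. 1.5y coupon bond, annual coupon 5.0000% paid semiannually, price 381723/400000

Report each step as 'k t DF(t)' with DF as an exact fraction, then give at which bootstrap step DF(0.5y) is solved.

step 1 [0.5y] swap r/2=61/1189: DF=(1 − 61/1189·(0))/(1+61/1189) = 1189/1250 ≈ 0.951200
step 2 [1y] swap r/2=85/2354: DF=(1 − 85/2354·(0.951200))/(1+85/2354) = 233/250 ≈ 0.932000
step 3 [1.5y] bond c/2=1/40: DF=(381723/400000 − 1/40·(0.951200+0.932000))/(1+1/40) = 8851/10000 ≈ 0.885100

1 1/2 1189/1250
2 1 233/250
3 3/2 8851/10000
DF(0.5y) is solved at step 1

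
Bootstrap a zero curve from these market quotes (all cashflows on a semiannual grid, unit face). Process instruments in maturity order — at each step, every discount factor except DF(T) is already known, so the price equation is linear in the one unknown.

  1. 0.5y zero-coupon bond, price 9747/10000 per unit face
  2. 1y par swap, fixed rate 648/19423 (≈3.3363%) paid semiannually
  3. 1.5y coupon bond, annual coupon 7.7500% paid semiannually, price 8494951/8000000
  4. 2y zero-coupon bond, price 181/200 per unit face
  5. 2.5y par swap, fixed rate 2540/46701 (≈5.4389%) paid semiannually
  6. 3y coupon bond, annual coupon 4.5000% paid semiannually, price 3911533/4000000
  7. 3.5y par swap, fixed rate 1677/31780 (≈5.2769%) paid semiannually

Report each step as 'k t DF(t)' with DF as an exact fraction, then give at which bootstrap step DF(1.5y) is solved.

step 1 [0.5y] zero: DF = P = 9747/10000 ≈ 0.974700
step 2 [1y] swap r/2=324/19423: DF=(1 − 324/19423·(0.974700))/(1+324/19423) = 2419/2500 ≈ 0.967600
step 3 [1.5y] bond c/2=31/800: DF=(8494951/8000000 − 31/800·(0.974700+0.967600))/(1+31/800) = 4749/5000 ≈ 0.949800
step 4 [2y] zero: DF = P = 181/200 ≈ 0.905000
step 5 [2.5y] swap r/2=1270/46701: DF=(1 − 1270/46701·(0.974700+0.967600+0.949800+0.905000))/(1+1270/46701) = 873/1000 ≈ 0.873000
step 6 [3y] bond c/2=9/400: DF=(3911533/4000000 − 9/400·(0.974700+0.967600+0.949800+0.905000+0.873000))/(1+9/400) = 1067/1250 ≈ 0.853600
step 7 [3.5y] swap r/2=1677/63560: DF=(1 − 1677/63560·(0.974700+0.967600+0.949800+0.905000+0.873000+0.853600))/(1+1677/63560) = 8323/10000 ≈ 0.832300

1 1/2 9747/10000
2 1 2419/2500
3 3/2 4749/5000
4 2 181/200
5 5/2 873/1000
6 3 1067/1250
7 7/2 8323/10000
DF(1.5y) is solved at step 3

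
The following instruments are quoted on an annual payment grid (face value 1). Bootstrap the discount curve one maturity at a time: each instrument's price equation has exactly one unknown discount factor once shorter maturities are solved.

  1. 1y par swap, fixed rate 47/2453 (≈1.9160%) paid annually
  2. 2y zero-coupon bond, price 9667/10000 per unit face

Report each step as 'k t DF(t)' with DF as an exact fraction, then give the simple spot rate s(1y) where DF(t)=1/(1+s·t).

1 1 2453/2500
2 2 9667/10000
s(1y) = (1/(2453/2500) − 1)/(1) = 47/2453 ≈ 1.9160%

step 1 [1y] swap r/1=47/2453: DF=(1 − 47/2453·(0))/(1+47/2453) = 2453/2500 ≈ 0.981200
step 2 [2y] zero: DF = P = 9667/10000 ≈ 0.966700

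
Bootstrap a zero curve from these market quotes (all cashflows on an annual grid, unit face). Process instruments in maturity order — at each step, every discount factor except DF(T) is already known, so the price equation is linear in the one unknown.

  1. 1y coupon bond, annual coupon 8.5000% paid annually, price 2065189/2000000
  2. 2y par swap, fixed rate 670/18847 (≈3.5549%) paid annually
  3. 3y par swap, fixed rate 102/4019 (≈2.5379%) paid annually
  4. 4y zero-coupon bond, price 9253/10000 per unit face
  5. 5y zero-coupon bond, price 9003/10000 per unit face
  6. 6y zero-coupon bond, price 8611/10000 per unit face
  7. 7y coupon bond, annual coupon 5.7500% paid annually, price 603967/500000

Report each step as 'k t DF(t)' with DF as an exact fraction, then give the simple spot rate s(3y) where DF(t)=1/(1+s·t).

1 1 9517/10000
2 2 933/1000
3 3 4643/5000
4 4 9253/10000
5 5 9003/10000
6 6 8611/10000
7 7 527/625
s(3y) = (1/(4643/5000) − 1)/(3) = 119/4643 ≈ 2.5630%

step 1 [1y] bond c/1=17/200: DF=(2065189/2000000 − 17/200·(0))/(1+17/200) = 9517/10000 ≈ 0.951700
step 2 [2y] swap r/1=670/18847: DF=(1 − 670/18847·(0.951700))/(1+670/18847) = 933/1000 ≈ 0.933000
step 3 [3y] swap r/1=102/4019: DF=(1 − 102/4019·(0.951700+0.933000))/(1+102/4019) = 4643/5000 ≈ 0.928600
step 4 [4y] zero: DF = P = 9253/10000 ≈ 0.925300
step 5 [5y] zero: DF = P = 9003/10000 ≈ 0.900300
step 6 [6y] zero: DF = P = 8611/10000 ≈ 0.861100
step 7 [7y] bond c/1=23/400: DF=(603967/500000 − 23/400·(0.951700+0.933000+0.928600+0.925300+0.900300+0.861100))/(1+23/400) = 527/625 ≈ 0.843200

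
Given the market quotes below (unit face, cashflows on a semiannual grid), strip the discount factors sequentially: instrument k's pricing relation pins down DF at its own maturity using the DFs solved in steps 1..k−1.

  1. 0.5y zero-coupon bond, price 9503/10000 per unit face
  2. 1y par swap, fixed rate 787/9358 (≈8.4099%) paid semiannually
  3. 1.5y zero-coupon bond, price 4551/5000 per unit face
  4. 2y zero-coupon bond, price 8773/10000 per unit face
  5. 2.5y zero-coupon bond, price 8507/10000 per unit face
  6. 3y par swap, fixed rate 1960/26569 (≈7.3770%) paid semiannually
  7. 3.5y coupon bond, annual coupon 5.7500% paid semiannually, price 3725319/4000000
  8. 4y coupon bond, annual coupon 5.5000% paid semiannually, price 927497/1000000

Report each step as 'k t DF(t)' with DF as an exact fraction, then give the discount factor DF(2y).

step 1 [0.5y] zero: DF = P = 9503/10000 ≈ 0.950300
step 2 [1y] swap r/2=787/18716: DF=(1 − 787/18716·(0.950300))/(1+787/18716) = 9213/10000 ≈ 0.921300
step 3 [1.5y] zero: DF = P = 4551/5000 ≈ 0.910200
step 4 [2y] zero: DF = P = 8773/10000 ≈ 0.877300
step 5 [2.5y] zero: DF = P = 8507/10000 ≈ 0.850700
step 6 [3y] swap r/2=980/26569: DF=(1 − 980/26569·(0.950300+0.921300+0.910200+0.877300+0.850700))/(1+980/26569) = 201/250 ≈ 0.804000
step 7 [3.5y] bond c/2=23/800: DF=(3725319/4000000 − 23/800·(0.950300+0.921300+0.910200+0.877300+0.850700+0.804000))/(1+23/800) = 473/625 ≈ 0.756800
step 8 [4y] bond c/2=11/400: DF=(927497/1000000 − 11/400·(0.950300+0.921300+0.910200+0.877300+0.850700+0.804000+0.756800))/(1+11/400) = 3701/5000 ≈ 0.740200

1 1/2 9503/10000
2 1 9213/10000
3 3/2 4551/5000
4 2 8773/10000
5 5/2 8507/10000
6 3 201/250
7 7/2 473/625
8 4 3701/5000
DF(2y) = 8773/10000 ≈ 0.877300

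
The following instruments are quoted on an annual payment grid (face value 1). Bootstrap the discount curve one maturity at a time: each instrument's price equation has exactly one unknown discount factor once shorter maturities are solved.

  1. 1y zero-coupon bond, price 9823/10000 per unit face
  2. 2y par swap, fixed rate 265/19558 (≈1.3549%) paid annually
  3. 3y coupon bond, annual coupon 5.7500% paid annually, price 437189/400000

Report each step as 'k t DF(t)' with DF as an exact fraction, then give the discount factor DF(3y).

1 1 9823/10000
2 2 1947/2000
3 3 1159/1250
DF(3y) = 1159/1250 ≈ 0.927200

step 1 [1y] zero: DF = P = 9823/10000 ≈ 0.982300
step 2 [2y] swap r/1=265/19558: DF=(1 − 265/19558·(0.982300))/(1+265/19558) = 1947/2000 ≈ 0.973500
step 3 [3y] bond c/1=23/400: DF=(437189/400000 − 23/400·(0.982300+0.973500))/(1+23/400) = 1159/1250 ≈ 0.927200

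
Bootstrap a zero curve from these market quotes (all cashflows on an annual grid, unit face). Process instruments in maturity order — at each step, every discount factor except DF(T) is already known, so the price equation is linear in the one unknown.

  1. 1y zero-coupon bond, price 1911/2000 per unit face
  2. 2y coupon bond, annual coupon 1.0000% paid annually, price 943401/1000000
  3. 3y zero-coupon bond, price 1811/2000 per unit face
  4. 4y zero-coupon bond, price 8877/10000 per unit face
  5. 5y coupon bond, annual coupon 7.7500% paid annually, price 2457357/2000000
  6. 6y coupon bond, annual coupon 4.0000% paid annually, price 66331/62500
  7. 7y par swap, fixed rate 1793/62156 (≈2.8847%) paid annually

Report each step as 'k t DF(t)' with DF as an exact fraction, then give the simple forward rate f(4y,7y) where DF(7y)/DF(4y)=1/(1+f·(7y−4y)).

1 1 1911/2000
2 2 4623/5000
3 3 1811/2000
4 4 8877/10000
5 5 8761/10000
6 6 1691/2000
7 7 8207/10000
f(4y,7y) = ((8877/10000)/(8207/10000) − 1)/(3) = 670/24621 ≈ 2.7213%

step 1 [1y] zero: DF = P = 1911/2000 ≈ 0.955500
step 2 [2y] bond c/1=1/100: DF=(943401/1000000 − 1/100·(0.955500))/(1+1/100) = 4623/5000 ≈ 0.924600
step 3 [3y] zero: DF = P = 1811/2000 ≈ 0.905500
step 4 [4y] zero: DF = P = 8877/10000 ≈ 0.887700
step 5 [5y] bond c/1=31/400: DF=(2457357/2000000 − 31/400·(0.955500+0.924600+0.905500+0.887700))/(1+31/400) = 8761/10000 ≈ 0.876100
step 6 [6y] bond c/1=1/25: DF=(66331/62500 − 1/25·(0.955500+0.924600+0.905500+0.887700+0.876100))/(1+1/25) = 1691/2000 ≈ 0.845500
step 7 [7y] swap r/1=1793/62156: DF=(1 − 1793/62156·(0.955500+0.924600+0.905500+0.887700+0.876100+0.845500))/(1+1793/62156) = 8207/10000 ≈ 0.820700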